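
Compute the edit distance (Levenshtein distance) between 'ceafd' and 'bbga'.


Building DP table for s1='ceafd' (len 5) and s2='bbga' (len 4):
       b  b  g  a
    0  1  2  3  4
  c 1  1  2  3  4
  e 2  2  2  3  4
  a 3  3  3  3  3
  f 4  4  4  4  4
  d 5  5  5  5  5
Edit distance = dp[5][4] = 5

5


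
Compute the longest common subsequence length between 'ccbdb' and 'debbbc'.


DP table for LCS of 'ccbdb' and 'debbbc':
       d  e  b  b  b  c
    0  0  0  0  0  0  0
  c 0  0  0  0  0  0  1
  c 0  0  0  0  0  0  1
  b 0  0  0  1  1  1  1
  d 0  1  1  1  1  1  1
  b 0  1  1  2  2  2  2
LCS: 'bb'
LCS length = 2

2


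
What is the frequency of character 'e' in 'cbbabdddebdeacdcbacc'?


Scanning 'cbbabdddebdeacdcbacc' for 'e':
  Position 8: 'e' -> MATCH (count: 1)
  Position 11: 'e' -> MATCH (count: 2)
Total occurrences of 'e': 2

2


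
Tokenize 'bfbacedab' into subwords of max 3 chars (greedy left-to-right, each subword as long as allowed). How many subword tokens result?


'bfbacedab' has 9 characters.
Chunking with max size 3:
  Chunk 1: 'bfb' (positions 0-2)
  Chunk 2: 'ace' (positions 3-5)
  Chunk 3: 'dab' (positions 6-8)
Total chunks: ceil(9 / 3) = 3

3


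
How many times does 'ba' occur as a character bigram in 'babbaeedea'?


Scanning 'babbaeedea' for bigram 'ba':
  Position 0: 'ba' -> MATCH
  Position 1: 'ab' -> no
  Position 2: 'bb' -> no
  Position 3: 'ba' -> MATCH
  Position 4: 'ae' -> no
  Position 5: 'ee' -> no
  Position 6: 'ed' -> no
  Position 7: 'de' -> no
  Position 8: 'ea' -> no
Total matches: 2

2


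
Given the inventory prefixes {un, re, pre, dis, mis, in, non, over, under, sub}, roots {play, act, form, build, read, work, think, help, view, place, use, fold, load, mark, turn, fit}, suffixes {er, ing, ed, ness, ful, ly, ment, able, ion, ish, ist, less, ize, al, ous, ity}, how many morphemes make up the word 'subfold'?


Segmenting 'subfold' against the inventory:
  'sub' -> prefix (morpheme 1)
  'fold' -> root (morpheme 2)
Total morphemes: 2

2


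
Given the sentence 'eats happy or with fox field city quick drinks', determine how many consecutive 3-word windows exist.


Word trigrams from [9] words:
  Trigram 1: (eats happy or)
  Trigram 2: (happy or with)
  Trigram 3: (or with fox)
  Trigram 4: (with fox field)
  Trigram 5: (fox field city)
  Trigram 6: (field city quick)
  Trigram 7: (city quick drinks)
Total word trigrams: 9 - 2 = 7

7


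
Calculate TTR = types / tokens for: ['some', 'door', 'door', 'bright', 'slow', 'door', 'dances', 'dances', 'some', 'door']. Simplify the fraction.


Tokens: 10
Unique types: ('bright', 'dances', 'door', 'slow', 'some') = 5
TTR = 5/10
Simplify: divide both by 5 -> 1/2
TTR = 1/2

1/2


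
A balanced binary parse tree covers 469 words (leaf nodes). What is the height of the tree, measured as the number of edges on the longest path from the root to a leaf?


In a balanced binary tree with n leaves the deepest leaf is ceil(log2(n)) edges below the root.
log2(469) = 8.8734
ceil(8.8734) = 9
height (edges) = 9

9


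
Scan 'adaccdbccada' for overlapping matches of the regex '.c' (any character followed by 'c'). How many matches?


Pattern: .c means any character followed by 'c'.
Scanning 'adaccdbccada' position-by-position:
  Pos 0: window 'ad' -> no
  Pos 1: window 'da' -> no
  Pos 2: window 'ac' -> MATCH
  Pos 3: window 'cc' -> MATCH
  Pos 4: window 'cd' -> no
  Pos 5: window 'db' -> no
  Pos 6: window 'bc' -> MATCH
  Pos 7: window 'cc' -> MATCH
  Pos 8: window 'ca' -> no
  Pos 9: window 'ad' -> no
  Pos 10: window 'da' -> no
  Pos 11: window 'a' -> no
Total matches: 4

4


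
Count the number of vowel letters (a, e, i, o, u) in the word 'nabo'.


Scanning each character of 'nabo':
  Position 1: 'n' -> consonant (running count: 0)
  Position 2: 'a' -> vowel (running count: 1)
  Position 3: 'b' -> consonant (running count: 1)
  Position 4: 'o' -> vowel (running count: 2)
Total vowels: 2

2


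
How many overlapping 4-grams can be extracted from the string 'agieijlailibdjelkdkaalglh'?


String 'agieijlailibdjelkdkaalglh' has length L = 25.
Number of overlapping n-grams = L - n + 1
Substituting: 25 - 4 + 1 = 22

22


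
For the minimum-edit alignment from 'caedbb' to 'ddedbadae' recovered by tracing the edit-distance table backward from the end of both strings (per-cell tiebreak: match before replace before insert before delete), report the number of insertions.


Edit distance = 6. Backtracking from cell (6, 9) with preference match > replace > insert > delete,
then listing the resulting alignment 'caedbb' -> 'ddedbadae' left to right:
  Step 1: replace c->d
  Step 2: replace a->d
  Step 3: keep 'e'
  Step 4: keep 'd'
  Step 5: keep 'b'
  Step 6: insert 'a' [insertion #1]
  Step 7: insert 'd' [insertion #2]
  Step 8: insert 'a' [insertion #3]
  Step 9: replace b->e
Total insertions: 3

3


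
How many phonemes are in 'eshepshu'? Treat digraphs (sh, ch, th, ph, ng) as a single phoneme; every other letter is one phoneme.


Parsing 'eshepshu' greedily, digraphs first:
  'e' -> vowel phoneme (phonemes so far: 1)
  'sh' -> digraph (1 consonant phoneme) (phonemes so far: 2)
  'e' -> vowel phoneme (phonemes so far: 3)
  'p' -> consonant phoneme (phonemes so far: 4)
  'sh' -> digraph (1 consonant phoneme) (phonemes so far: 5)
  'u' -> vowel phoneme (phonemes so far: 6)
Total phonemes: 6

6


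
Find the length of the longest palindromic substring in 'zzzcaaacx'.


Scanning 'zzzcaaacx' for palindromic substrings.
Substring at positions 3-7: 'caaac'.
Check: reverse('caaac') = 'caaac' -> palindrome confirmed.
Neighbouring characters ('z' / 'x') break symmetry, so it cannot extend further.
No longer palindromic substring exists; longest length = 5

5


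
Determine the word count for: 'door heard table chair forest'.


Counting words by splitting on spaces:
  Word 1: 'door'
  Word 2: 'heard'
  Word 3: 'table'
  Word 4: 'chair'
  Word 5: 'forest'
Total words: 5

5


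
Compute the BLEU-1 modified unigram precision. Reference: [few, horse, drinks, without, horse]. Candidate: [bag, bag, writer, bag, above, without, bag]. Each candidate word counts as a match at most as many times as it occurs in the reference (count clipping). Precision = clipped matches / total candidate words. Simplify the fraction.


Reference word counts: {'drinks': 1, 'few': 1, 'horse': 2, 'without': 1}
Checking each candidate word (with clipping):
  'bag' -> not in reference -> no match (matches: 0)
  'bag' -> not in reference -> no match (matches: 0)
  'writer' -> not in reference -> no match (matches: 0)
  'bag' -> not in reference -> no match (matches: 0)
  'above' -> not in reference -> no match (matches: 0)
  'without' -> in reference (ref count 1, used 1/1) -> match (matches: 1)
  'bag' -> not in reference -> no match (matches: 1)
Clipped matches: 1, Candidate length: 7
Precision = 1/7

1/7


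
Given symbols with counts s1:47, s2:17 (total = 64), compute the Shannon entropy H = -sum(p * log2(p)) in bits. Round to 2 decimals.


Computing entropy H = -sum(p_i * log2(p_i)):
  s1: p = 47/64 = 0.7344, -p*log2(p) = 0.3271
  s2: p = 17/64 = 0.2656, -p*log2(p) = 0.5080
H = sum of terms = 0.8351
Rounded to 2 decimals: 0.84

0.84


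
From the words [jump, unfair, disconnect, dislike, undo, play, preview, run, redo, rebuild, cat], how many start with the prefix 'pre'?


Checking each word for prefix 'pre':
  'jump' -> no (count: 0)
  'unfair' -> no (count: 0)
  'disconnect' -> no (count: 0)
  'dislike' -> no (count: 0)
  'undo' -> no (count: 0)
  'play' -> no (count: 0)
  'preview' -> YES, starts with 'pre' (count: 1)
  'run' -> no (count: 1)
  'redo' -> no (count: 1)
  'rebuild' -> no (count: 1)
  'cat' -> no (count: 1)
Total with prefix 'pre': 1

1


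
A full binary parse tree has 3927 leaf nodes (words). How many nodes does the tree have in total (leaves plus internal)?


Leaf nodes (terminals): 3927
Internal nodes = n - 1 = 3927 - 1 = 3926
Total = leaves + internal = 3927 + 3926 = 7853

7853


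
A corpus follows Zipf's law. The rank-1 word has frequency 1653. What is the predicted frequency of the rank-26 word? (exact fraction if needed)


Zipf's law: freq(rank) = f1 / rank
f1 = 1653, rank = 26
freq = 1653 / 26
GCD(1653, 26) = 1
Simplified: 1653/26

1653/26


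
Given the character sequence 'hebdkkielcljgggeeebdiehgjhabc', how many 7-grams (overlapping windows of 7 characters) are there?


String 'hebdkkielcljgggeeebdiehgjhabc' has length L = 29.
Number of overlapping n-grams = L - n + 1
Substituting: 29 - 7 + 1 = 23

23


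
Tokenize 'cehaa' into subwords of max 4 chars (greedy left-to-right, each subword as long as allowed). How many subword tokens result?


'cehaa' has 5 characters.
Chunking with max size 4:
  Chunk 1: 'ceha' (positions 0-3)
  Chunk 2: 'a' (positions 4-4)
Total chunks: ceil(5 / 4) = 2

2


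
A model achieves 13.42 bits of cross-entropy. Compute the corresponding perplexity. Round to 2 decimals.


Perplexity formula: PP = 2^H
H = 13.42
PP = 2^13.42
Decompose: 2^13.42 = 2^13 * 2^0.42
2^13 = 8192, 2^0.42 ~ 1.3379276
PP ~ 8192 * 1.3379276 = 10960.3028992
Rounded to 2 decimals: 10960.30

10960.30


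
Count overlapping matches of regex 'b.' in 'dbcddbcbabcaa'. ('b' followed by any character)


Pattern: b. means 'b' followed by any character.
Scanning 'dbcddbcbabcaa' position-by-position:
  Pos 0: window 'db' -> no
  Pos 1: window 'bc' -> MATCH
  Pos 2: window 'cd' -> no
  Pos 3: window 'dd' -> no
  Pos 4: window 'db' -> no
  Pos 5: window 'bc' -> MATCH
  Pos 6: window 'cb' -> no
  Pos 7: window 'ba' -> MATCH
  Pos 8: window 'ab' -> no
  Pos 9: window 'bc' -> MATCH
  Pos 10: window 'ca' -> no
  Pos 11: window 'aa' -> no
  Pos 12: window 'a' -> no
Total matches: 4

4


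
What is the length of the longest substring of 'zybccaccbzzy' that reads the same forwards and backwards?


Scanning 'zybccaccbzzy' for palindromic substrings.
Substring at positions 2-8: 'bccaccb'.
Check: reverse('bccaccb') = 'bccaccb' -> palindrome confirmed.
Neighbouring characters ('y' / 'z') break symmetry, so it cannot extend further.
No longer palindromic substring exists; longest length = 7

7


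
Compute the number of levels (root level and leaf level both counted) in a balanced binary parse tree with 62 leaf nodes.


In a balanced binary tree with n leaves the deepest leaf is ceil(log2(n)) edges below the root,
so counting node levels inclusive of root and leaves gives ceil(log2(n)) + 1 levels.
log2(62) = 5.9542
ceil(5.9542) = 6
levels = 6 + 1 = 7

7


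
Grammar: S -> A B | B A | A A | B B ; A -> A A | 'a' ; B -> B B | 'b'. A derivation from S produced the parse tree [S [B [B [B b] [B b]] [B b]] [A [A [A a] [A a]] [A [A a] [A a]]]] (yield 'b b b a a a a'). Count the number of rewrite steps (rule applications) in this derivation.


Every bracketed nonterminal node [X ...] in the tree is produced by exactly one rule application.
Reading the tree off as a leftmost derivation:
  Step 1: S  =>  B A   (applied S -> B A)
  Step 2: B A  =>  B B A   (applied B -> B B)
  Step 3: B B A  =>  B B B A   (applied B -> B B)
  Step 4: B B B A  =>  b B B A   (applied B -> b)
  Step 5: b B B A  =>  b b B A   (applied B -> b)
  Step 6: b b B A  =>  b b b A   (applied B -> b)
  Step 7: b b b A  =>  b b b A A   (applied A -> A A)
  Step 8: b b b A A  =>  b b b A A A   (applied A -> A A)
  Step 9: b b b A A A  =>  b b b a A A   (applied A -> a)
  Step 10: b b b a A A  =>  b b b a a A   (applied A -> a)
  Step 11: b b b a a A  =>  b b b a a A A   (applied A -> A A)
  Step 12: b b b a a A A  =>  b b b a a a A   (applied A -> a)
  Step 13: b b b a a a A  =>  b b b a a a a   (applied A -> a)
Final yield: b b b a a a a
Total rewrite steps: 13

13


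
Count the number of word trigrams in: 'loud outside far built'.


Word trigrams from [4] words:
  Trigram 1: (loud outside far)
  Trigram 2: (outside far built)
Total word trigrams: 4 - 2 = 2

2


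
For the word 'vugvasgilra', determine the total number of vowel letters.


Scanning each character of 'vugvasgilra':
  Position 1: 'v' -> consonant (running count: 0)
  Position 2: 'u' -> vowel (running count: 1)
  Position 3: 'g' -> consonant (running count: 1)
  Position 4: 'v' -> consonant (running count: 1)
  Position 5: 'a' -> vowel (running count: 2)
  Position 6: 's' -> consonant (running count: 2)
  Position 7: 'g' -> consonant (running count: 2)
  Position 8: 'i' -> vowel (running count: 3)
  Position 9: 'l' -> consonant (running count: 3)
  Position 10: 'r' -> consonant (running count: 3)
  Position 11: 'a' -> vowel (running count: 4)
Total vowels: 4

4


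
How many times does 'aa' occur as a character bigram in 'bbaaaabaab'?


Scanning 'bbaaaabaab' for bigram 'aa':
  Position 0: 'bb' -> no
  Position 1: 'ba' -> no
  Position 2: 'aa' -> MATCH
  Position 3: 'aa' -> MATCH
  Position 4: 'aa' -> MATCH
  Position 5: 'ab' -> no
  Position 6: 'ba' -> no
  Position 7: 'aa' -> MATCH
  Position 8: 'ab' -> no
Total matches: 4

4


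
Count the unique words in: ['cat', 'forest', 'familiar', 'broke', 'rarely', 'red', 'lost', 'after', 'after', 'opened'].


Listing all tokens and tracking unique types:
  Token 1: 'cat' -> NEW (unique so far: 1)
  Token 2: 'forest' -> NEW (unique so far: 2)
  Token 3: 'familiar' -> NEW (unique so far: 3)
  Token 4: 'broke' -> NEW (unique so far: 4)
  Token 5: 'rarely' -> NEW (unique so far: 5)
  Token 6: 'red' -> NEW (unique so far: 6)
  Token 7: 'lost' -> NEW (unique so far: 7)
  Token 8: 'after' -> NEW (unique so far: 8)
  Token 9: 'after' -> duplicate (unique so far: 8)
  Token 10: 'opened' -> NEW (unique so far: 9)
Unique types: ('after', 'broke', 'cat', 'familiar', 'forest', 'lost', 'opened', 'rarely', 'red')
Vocabulary size: 9

9


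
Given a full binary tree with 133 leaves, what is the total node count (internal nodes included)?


Leaf nodes (terminals): 133
Internal nodes = n - 1 = 133 - 1 = 132
Total = leaves + internal = 133 + 132 = 265

265


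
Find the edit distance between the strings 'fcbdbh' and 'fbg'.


Building DP table for s1='fcbdbh' (len 6) and s2='fbg' (len 3):
       f  b  g
    0  1  2  3
  f 1  0  1  2
  c 2  1  1  2
  b 3  2  1  2
  d 4  3  2  2
  b 5  4  3  3
  h 6  5  4  4
Edit distance = dp[6][3] = 4

4


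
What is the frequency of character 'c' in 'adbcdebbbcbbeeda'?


Scanning 'adbcdebbbcbbeeda' for 'c':
  Position 3: 'c' -> MATCH (count: 1)
  Position 9: 'c' -> MATCH (count: 2)
Total occurrences of 'c': 2

2


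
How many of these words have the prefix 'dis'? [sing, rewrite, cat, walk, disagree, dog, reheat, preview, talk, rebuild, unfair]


Checking each word for prefix 'dis':
  'sing' -> no (count: 0)
  'rewrite' -> no (count: 0)
  'cat' -> no (count: 0)
  'walk' -> no (count: 0)
  'disagree' -> YES, starts with 'dis' (count: 1)
  'dog' -> no (count: 1)
  'reheat' -> no (count: 1)
  'preview' -> no (count: 1)
  'talk' -> no (count: 1)
  'rebuild' -> no (count: 1)
  'unfair' -> no (count: 1)
Total with prefix 'dis': 1

1


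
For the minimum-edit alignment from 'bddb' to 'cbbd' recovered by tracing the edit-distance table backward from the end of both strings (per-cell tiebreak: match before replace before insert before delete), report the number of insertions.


Edit distance = 3. Backtracking from cell (4, 4) with preference match > replace > insert > delete,
then listing the resulting alignment 'bddb' -> 'cbbd' left to right:
  Step 1: insert 'c' [insertion #1]
  Step 2: keep 'b'
  Step 3: replace d->b
  Step 4: keep 'd'
  Step 5: delete 'b'
Total insertions: 1

1


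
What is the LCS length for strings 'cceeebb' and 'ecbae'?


DP table for LCS of 'cceeebb' and 'ecbae':
       e  c  b  a  e
    0  0  0  0  0  0
  c 0  0  1  1  1  1
  c 0  0  1  1  1  1
  e 0  1  1  1  1  2
  e 0  1  1  1  1  2
  e 0  1  1  1  1  2
  b 0  1  1  2  2  2
  b 0  1  1  2  2  2
LCS: 'ce'
LCS length = 2

2


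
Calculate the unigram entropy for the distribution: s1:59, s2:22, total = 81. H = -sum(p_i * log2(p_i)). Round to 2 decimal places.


Computing entropy H = -sum(p_i * log2(p_i)):
  s1: p = 59/81 = 0.7284, -p*log2(p) = 0.3330
  s2: p = 22/81 = 0.2716, -p*log2(p) = 0.5107
H = sum of terms = 0.8437
Rounded to 2 decimals: 0.84

0.84


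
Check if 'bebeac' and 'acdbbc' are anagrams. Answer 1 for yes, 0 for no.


Sort characters of 'bebeac': 'abbcee'
Sort characters of 'acdbbc': 'abbccd'
Sorted forms differ -> they are NOT anagrams
Result: 0

0


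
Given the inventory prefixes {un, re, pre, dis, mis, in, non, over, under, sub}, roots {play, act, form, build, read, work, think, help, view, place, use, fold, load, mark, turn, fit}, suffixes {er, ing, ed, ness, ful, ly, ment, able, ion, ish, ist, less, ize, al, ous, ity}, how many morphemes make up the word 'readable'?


Segmenting 'readable' against the inventory:
  'read' -> root (morpheme 1)
  'able' -> suffix (morpheme 2)
Total morphemes: 2

2


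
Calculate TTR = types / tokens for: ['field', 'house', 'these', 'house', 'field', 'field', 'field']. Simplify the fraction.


Tokens: 7
Unique types: ('field', 'house', 'these') = 3
TTR = 3/7
Already in lowest terms.

3/7


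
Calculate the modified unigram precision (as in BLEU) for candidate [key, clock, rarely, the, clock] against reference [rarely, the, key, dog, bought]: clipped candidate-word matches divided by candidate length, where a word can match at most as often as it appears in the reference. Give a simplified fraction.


Reference word counts: {'bought': 1, 'dog': 1, 'key': 1, 'rarely': 1, 'the': 1}
Checking each candidate word (with clipping):
  'key' -> in reference (ref count 1, used 1/1) -> match (matches: 1)
  'clock' -> not in reference -> no match (matches: 1)
  'rarely' -> in reference (ref count 1, used 1/1) -> match (matches: 2)
  'the' -> in reference (ref count 1, used 1/1) -> match (matches: 3)
  'clock' -> not in reference -> no match (matches: 3)
Clipped matches: 3, Candidate length: 5
Precision = 3/5

3/5


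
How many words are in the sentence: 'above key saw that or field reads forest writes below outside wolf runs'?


Counting words by splitting on spaces:
  Word 1: 'above'
  Word 2: 'key'
  Word 3: 'saw'
  Word 4: 'that'
  Word 5: 'or'
  Word 6: 'field'
  Word 7: 'reads'
  Word 8: 'forest'
  Word 9: 'writes'
  Word 10: 'below'
  Word 11: 'outside'
  Word 12: 'wolf'
  Word 13: 'runs'
Total words: 13

13


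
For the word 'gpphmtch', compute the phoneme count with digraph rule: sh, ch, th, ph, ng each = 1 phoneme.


Parsing 'gpphmtch' greedily, digraphs first:
  'g' -> consonant phoneme (phonemes so far: 1)
  'p' -> consonant phoneme (phonemes so far: 2)
  'ph' -> digraph (1 consonant phoneme) (phonemes so far: 3)
  'm' -> consonant phoneme (phonemes so far: 4)
  't' -> consonant phoneme (phonemes so far: 5)
  'ch' -> digraph (1 consonant phoneme) (phonemes so far: 6)
Total phonemes: 6

6


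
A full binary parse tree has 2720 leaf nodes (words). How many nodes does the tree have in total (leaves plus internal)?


Leaf nodes (terminals): 2720
Internal nodes = n - 1 = 2720 - 1 = 2719
Total = leaves + internal = 2720 + 2719 = 5439

5439


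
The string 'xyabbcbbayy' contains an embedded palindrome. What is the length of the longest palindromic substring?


Scanning 'xyabbcbbayy' for palindromic substrings.
Substring at positions 1-9: 'yabbcbbay'.
Check: reverse('yabbcbbay') = 'yabbcbbay' -> palindrome confirmed.
Neighbouring characters ('x' / 'y') break symmetry, so it cannot extend further.
No longer palindromic substring exists; longest length = 9

9


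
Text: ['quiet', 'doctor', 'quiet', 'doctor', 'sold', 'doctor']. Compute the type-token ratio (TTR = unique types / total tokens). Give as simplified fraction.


Tokens: 6
Unique types: ('doctor', 'quiet', 'sold') = 3
TTR = 3/6
Simplify: divide both by 3 -> 1/2
TTR = 1/2

1/2


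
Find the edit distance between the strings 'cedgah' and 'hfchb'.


Building DP table for s1='cedgah' (len 6) and s2='hfchb' (len 5):
       h  f  c  h  b
    0  1  2  3  4  5
  c 1  1  2  2  3  4
  e 2  2  2  3  3  4
  d 3  3  3  3  4  4
  g 4  4  4  4  4  5
  a 5  5  5  5  5  5
  h 6  5  6  6  5  6
Edit distance = dp[6][5] = 6

6


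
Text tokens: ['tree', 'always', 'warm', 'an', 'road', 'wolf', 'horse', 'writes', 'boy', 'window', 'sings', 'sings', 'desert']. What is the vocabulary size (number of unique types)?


Listing all tokens and tracking unique types:
  Token 1: 'tree' -> NEW (unique so far: 1)
  Token 2: 'always' -> NEW (unique so far: 2)
  Token 3: 'warm' -> NEW (unique so far: 3)
  Token 4: 'an' -> NEW (unique so far: 4)
  Token 5: 'road' -> NEW (unique so far: 5)
  Token 6: 'wolf' -> NEW (unique so far: 6)
  Token 7: 'horse' -> NEW (unique so far: 7)
  Token 8: 'writes' -> NEW (unique so far: 8)
  Token 9: 'boy' -> NEW (unique so far: 9)
  Token 10: 'window' -> NEW (unique so far: 10)
  Token 11: 'sings' -> NEW (unique so far: 11)
  Token 12: 'sings' -> duplicate (unique so far: 11)
  Token 13: 'desert' -> NEW (unique so far: 12)
Unique types: ('always', 'an', 'boy', 'desert', 'horse', 'road', 'sings', 'tree', 'warm', 'window', 'wolf', 'writes')
Vocabulary size: 12

12


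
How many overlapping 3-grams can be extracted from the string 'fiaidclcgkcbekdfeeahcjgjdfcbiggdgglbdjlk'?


String 'fiaidclcgkcbekdfeeahcjgjdfcbiggdgglbdjlk' has length L = 40.
Number of overlapping n-grams = L - n + 1
Substituting: 40 - 3 + 1 = 38

38


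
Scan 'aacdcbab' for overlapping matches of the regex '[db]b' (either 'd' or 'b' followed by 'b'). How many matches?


Pattern: [db]b means either 'd' or 'b' followed by 'b'.
Scanning 'aacdcbab' position-by-position:
  Pos 0: window 'aa' -> no
  Pos 1: window 'ac' -> no
  Pos 2: window 'cd' -> no
  Pos 3: window 'dc' -> no
  Pos 4: window 'cb' -> no
  Pos 5: window 'ba' -> no
  Pos 6: window 'ab' -> no
  Pos 7: window 'b' -> no
Total matches: 0

0


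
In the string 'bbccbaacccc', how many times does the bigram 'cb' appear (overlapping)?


Scanning 'bbccbaacccc' for bigram 'cb':
  Position 0: 'bb' -> no
  Position 1: 'bc' -> no
  Position 2: 'cc' -> no
  Position 3: 'cb' -> MATCH
  Position 4: 'ba' -> no
  Position 5: 'aa' -> no
  Position 6: 'ac' -> no
  Position 7: 'cc' -> no
  Position 8: 'cc' -> no
  Position 9: 'cc' -> no
Total matches: 1

1


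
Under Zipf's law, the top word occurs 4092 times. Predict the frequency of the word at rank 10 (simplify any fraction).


Zipf's law: freq(rank) = f1 / rank
f1 = 4092, rank = 10
freq = 4092 / 10
GCD(4092, 10) = 2
Simplified: 2046/5

2046/5


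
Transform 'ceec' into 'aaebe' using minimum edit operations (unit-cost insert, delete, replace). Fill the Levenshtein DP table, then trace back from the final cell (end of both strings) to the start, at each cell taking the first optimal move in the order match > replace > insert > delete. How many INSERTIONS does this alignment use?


Edit distance = 4. Backtracking from cell (4, 5) with preference match > replace > insert > delete,
then listing the resulting alignment 'ceec' -> 'aaebe' left to right:
  Step 1: insert 'a' [insertion #1]
  Step 2: replace c->a
  Step 3: keep 'e'
  Step 4: replace e->b
  Step 5: replace c->e
Total insertions: 1

1


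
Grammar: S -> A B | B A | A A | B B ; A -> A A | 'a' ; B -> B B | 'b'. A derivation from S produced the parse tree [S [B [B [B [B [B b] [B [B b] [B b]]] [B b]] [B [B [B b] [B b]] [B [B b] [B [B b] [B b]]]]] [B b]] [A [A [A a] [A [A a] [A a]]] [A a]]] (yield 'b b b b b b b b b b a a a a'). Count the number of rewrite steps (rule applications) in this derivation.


Every bracketed nonterminal node [X ...] in the tree is produced by exactly one rule application.
Reading the tree off as a leftmost derivation:
  Step 1: S  =>  B A   (applied S -> B A)
  Step 2: B A  =>  B B A   (applied B -> B B)
  Step 3: B B A  =>  B B B A   (applied B -> B B)
  Step 4: B B B A  =>  B B B B A   (applied B -> B B)
  Step 5: B B B B A  =>  B B B B B A   (applied B -> B B)
  Step 6: B B B B B A  =>  b B B B B A   (applied B -> b)
  Step 7: b B B B B A  =>  b B B B B B A   (applied B -> B B)
  Step 8: b B B B B B A  =>  b b B B B B A   (applied B -> b)
  Step 9: b b B B B B A  =>  b b b B B B A   (applied B -> b)
  Step 10: b b b B B B A  =>  b b b b B B A   (applied B -> b)
  Step 11: b b b b B B A  =>  b b b b B B B A   (applied B -> B B)
  Step 12: b b b b B B B A  =>  b b b b B B B B A   (applied B -> B B)
  Step 13: b b b b B B B B A  =>  b b b b b B B B A   (applied B -> b)
  Step 14: b b b b b B B B A  =>  b b b b b b B B A   (applied B -> b)
  Step 15: b b b b b b B B A  =>  b b b b b b B B B A   (applied B -> B B)
  Step 16: b b b b b b B B B A  =>  b b b b b b b B B A   (applied B -> b)
  Step 17: b b b b b b b B B A  =>  b b b b b b b B B B A   (applied B -> B B)
  Step 18: b b b b b b b B B B A  =>  b b b b b b b b B B A   (applied B -> b)
  Step 19: b b b b b b b b B B A  =>  b b b b b b b b b B A   (applied B -> b)
  Step 20: b b b b b b b b b B A  =>  b b b b b b b b b b A   (applied B -> b)
  Step 21: b b b b b b b b b b A  =>  b b b b b b b b b b A A   (applied A -> A A)
  Step 22: b b b b b b b b b b A A  =>  b b b b b b b b b b A A A   (applied A -> A A)
  Step 23: b b b b b b b b b b A A A  =>  b b b b b b b b b b a A A   (applied A -> a)
  Step 24: b b b b b b b b b b a A A  =>  b b b b b b b b b b a A A A   (applied A -> A A)
  Step 25: b b b b b b b b b b a A A A  =>  b b b b b b b b b b a a A A   (applied A -> a)
  Step 26: b b b b b b b b b b a a A A  =>  b b b b b b b b b b a a a A   (applied A -> a)
  Step 27: b b b b b b b b b b a a a A  =>  b b b b b b b b b b a a a a   (applied A -> a)
Final yield: b b b b b b b b b b a a a a
Total rewrite steps: 27

27


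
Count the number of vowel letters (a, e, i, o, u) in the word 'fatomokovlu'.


Scanning each character of 'fatomokovlu':
  Position 1: 'f' -> consonant (running count: 0)
  Position 2: 'a' -> vowel (running count: 1)
  Position 3: 't' -> consonant (running count: 1)
  Position 4: 'o' -> vowel (running count: 2)
  Position 5: 'm' -> consonant (running count: 2)
  Position 6: 'o' -> vowel (running count: 3)
  Position 7: 'k' -> consonant (running count: 3)
  Position 8: 'o' -> vowel (running count: 4)
  Position 9: 'v' -> consonant (running count: 4)
  Position 10: 'l' -> consonant (running count: 4)
  Position 11: 'u' -> vowel (running count: 5)
Total vowels: 5

5


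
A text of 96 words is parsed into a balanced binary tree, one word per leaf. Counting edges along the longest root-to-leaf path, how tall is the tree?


In a balanced binary tree with n leaves the deepest leaf is ceil(log2(n)) edges below the root.
log2(96) = 6.5850
ceil(6.5850) = 7
height (edges) = 7

7


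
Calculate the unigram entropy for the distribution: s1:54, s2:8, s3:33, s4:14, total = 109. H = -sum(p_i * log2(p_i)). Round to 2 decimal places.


Computing entropy H = -sum(p_i * log2(p_i)):
  s1: p = 54/109 = 0.4954, -p*log2(p) = 0.5020
  s2: p = 8/109 = 0.0734, -p*log2(p) = 0.2766
  s3: p = 33/109 = 0.3028, -p*log2(p) = 0.5219
  s4: p = 14/109 = 0.1284, -p*log2(p) = 0.3803
H = sum of terms = 1.6808
Rounded to 2 decimals: 1.68

1.68


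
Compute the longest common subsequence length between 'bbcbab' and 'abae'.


DP table for LCS of 'bbcbab' and 'abae':
       a  b  a  e
    0  0  0  0  0
  b 0  0  1  1  1
  b 0  0  1  1  1
  c 0  0  1  1  1
  b 0  0  1  1  1
  a 0  1  1  2  2
  b 0  1  2  2  2
LCS: 'ba'
LCS length = 2

2


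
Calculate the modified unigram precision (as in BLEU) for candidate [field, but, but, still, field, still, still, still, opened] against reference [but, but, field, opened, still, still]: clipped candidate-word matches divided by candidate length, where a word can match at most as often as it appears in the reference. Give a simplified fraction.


Reference word counts: {'but': 2, 'field': 1, 'opened': 1, 'still': 2}
Checking each candidate word (with clipping):
  'field' -> in reference (ref count 1, used 1/1) -> match (matches: 1)
  'but' -> in reference (ref count 2, used 1/2) -> match (matches: 2)
  'but' -> in reference (ref count 2, used 2/2) -> match (matches: 3)
  'still' -> in reference (ref count 2, used 1/2) -> match (matches: 4)
  'field' -> ref count 1 already used up (1/1) -> clipped, no match (matches: 4)
  'still' -> in reference (ref count 2, used 2/2) -> match (matches: 5)
  'still' -> ref count 2 already used up (2/2) -> clipped, no match (matches: 5)
  'still' -> ref count 2 already used up (2/2) -> clipped, no match (matches: 5)
  'opened' -> in reference (ref count 1, used 1/1) -> match (matches: 6)
Clipped matches: 6, Candidate length: 9
Precision = 6/9 = 2/3

2/3


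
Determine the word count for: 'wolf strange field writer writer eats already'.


Counting words by splitting on spaces:
  Word 1: 'wolf'
  Word 2: 'strange'
  Word 3: 'field'
  Word 4: 'writer'
  Word 5: 'writer'
  Word 6: 'eats'
  Word 7: 'already'
Total words: 7

7


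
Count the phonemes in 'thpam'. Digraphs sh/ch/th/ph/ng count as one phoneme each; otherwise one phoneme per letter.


Parsing 'thpam' greedily, digraphs first:
  'th' -> digraph (1 consonant phoneme) (phonemes so far: 1)
  'p' -> consonant phoneme (phonemes so far: 2)
  'a' -> vowel phoneme (phonemes so far: 3)
  'm' -> consonant phoneme (phonemes so far: 4)
Total phonemes: 4

4


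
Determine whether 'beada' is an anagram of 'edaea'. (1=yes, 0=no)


Sort characters of 'beada': 'aabde'
Sort characters of 'edaea': 'aadee'
Sorted forms differ -> they are NOT anagrams
Result: 0

0


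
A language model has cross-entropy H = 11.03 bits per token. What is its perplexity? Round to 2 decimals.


Perplexity formula: PP = 2^H
H = 11.03
PP = 2^11.03
Decompose: 2^11.03 = 2^11 * 2^0.03
2^11 = 2048, 2^0.03 ~ 1.0210121
PP ~ 2048 * 1.0210121 = 2091.0327808
Rounded to 2 decimals: 2091.03

2091.03


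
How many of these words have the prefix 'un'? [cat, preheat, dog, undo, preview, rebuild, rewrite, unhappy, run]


Checking each word for prefix 'un':
  'cat' -> no (count: 0)
  'preheat' -> no (count: 0)
  'dog' -> no (count: 0)
  'undo' -> YES, starts with 'un' (count: 1)
  'preview' -> no (count: 1)
  'rebuild' -> no (count: 1)
  'rewrite' -> no (count: 1)
  'unhappy' -> YES, starts with 'un' (count: 2)
  'run' -> no (count: 2)
Total with prefix 'un': 2

2


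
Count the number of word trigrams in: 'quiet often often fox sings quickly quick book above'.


Word trigrams from [9] words:
  Trigram 1: (quiet often often)
  Trigram 2: (often often fox)
  Trigram 3: (often fox sings)
  Trigram 4: (fox sings quickly)
  Trigram 5: (sings quickly quick)
  Trigram 6: (quickly quick book)
  Trigram 7: (quick book above)
Total word trigrams: 9 - 2 = 7

7


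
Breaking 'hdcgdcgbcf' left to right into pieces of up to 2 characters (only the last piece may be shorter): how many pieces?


'hdcgdcgbcf' has 10 characters.
Chunking with max size 2:
  Chunk 1: 'hd' (positions 0-1)
  Chunk 2: 'cg' (positions 2-3)
  Chunk 3: 'dc' (positions 4-5)
  Chunk 4: 'gb' (positions 6-7)
  Chunk 5: 'cf' (positions 8-9)
Total chunks: ceil(10 / 2) = 5

5


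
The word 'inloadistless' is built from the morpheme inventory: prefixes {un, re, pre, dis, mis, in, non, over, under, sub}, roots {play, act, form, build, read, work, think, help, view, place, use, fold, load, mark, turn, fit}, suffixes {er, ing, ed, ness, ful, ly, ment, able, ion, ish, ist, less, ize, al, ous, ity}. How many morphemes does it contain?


Segmenting 'inloadistless' against the inventory:
  'in' -> prefix (morpheme 1)
  'load' -> root (morpheme 2)
  'ist' -> suffix (morpheme 3)
  'less' -> suffix (morpheme 4)
Total morphemes: 4

4


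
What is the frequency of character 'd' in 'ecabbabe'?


Scanning 'ecabbabe' for 'd':
  No matches found.
Total occurrences of 'd': 0

0


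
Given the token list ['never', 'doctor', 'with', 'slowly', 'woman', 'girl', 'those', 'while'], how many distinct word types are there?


Listing all tokens and tracking unique types:
  Token 1: 'never' -> NEW (unique so far: 1)
  Token 2: 'doctor' -> NEW (unique so far: 2)
  Token 3: 'with' -> NEW (unique so far: 3)
  Token 4: 'slowly' -> NEW (unique so far: 4)
  Token 5: 'woman' -> NEW (unique so far: 5)
  Token 6: 'girl' -> NEW (unique so far: 6)
  Token 7: 'those' -> NEW (unique so far: 7)
  Token 8: 'while' -> NEW (unique so far: 8)
Unique types: ('doctor', 'girl', 'never', 'slowly', 'those', 'while', 'with', 'woman')
Vocabulary size: 8

8


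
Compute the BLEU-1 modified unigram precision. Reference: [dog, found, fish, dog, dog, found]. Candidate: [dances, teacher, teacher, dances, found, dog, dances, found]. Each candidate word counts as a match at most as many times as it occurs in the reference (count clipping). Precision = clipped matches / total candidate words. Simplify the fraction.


Reference word counts: {'dog': 3, 'fish': 1, 'found': 2}
Checking each candidate word (with clipping):
  'dances' -> not in reference -> no match (matches: 0)
  'teacher' -> not in reference -> no match (matches: 0)
  'teacher' -> not in reference -> no match (matches: 0)
  'dances' -> not in reference -> no match (matches: 0)
  'found' -> in reference (ref count 2, used 1/2) -> match (matches: 1)
  'dog' -> in reference (ref count 3, used 1/3) -> match (matches: 2)
  'dances' -> not in reference -> no match (matches: 2)
  'found' -> in reference (ref count 2, used 2/2) -> match (matches: 3)
Clipped matches: 3, Candidate length: 8
Precision = 3/8

3/8


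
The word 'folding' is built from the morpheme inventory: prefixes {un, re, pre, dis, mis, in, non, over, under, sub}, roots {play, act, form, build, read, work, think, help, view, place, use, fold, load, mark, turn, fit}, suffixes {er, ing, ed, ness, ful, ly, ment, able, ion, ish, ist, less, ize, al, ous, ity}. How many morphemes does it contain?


Segmenting 'folding' against the inventory:
  'fold' -> root (morpheme 1)
  'ing' -> suffix (morpheme 2)
Total morphemes: 2

2


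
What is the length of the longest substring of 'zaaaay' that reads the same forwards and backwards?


Scanning 'zaaaay' for palindromic substrings.
Substring at positions 1-4: 'aaaa'.
Check: reverse('aaaa') = 'aaaa' -> palindrome confirmed.
Neighbouring characters ('z' / 'y') break symmetry, so it cannot extend further.
No longer palindromic substring exists; longest length = 4

4


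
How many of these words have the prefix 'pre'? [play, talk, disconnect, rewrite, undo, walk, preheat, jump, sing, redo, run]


Checking each word for prefix 'pre':
  'play' -> no (count: 0)
  'talk' -> no (count: 0)
  'disconnect' -> no (count: 0)
  'rewrite' -> no (count: 0)
  'undo' -> no (count: 0)
  'walk' -> no (count: 0)
  'preheat' -> YES, starts with 'pre' (count: 1)
  'jump' -> no (count: 1)
  'sing' -> no (count: 1)
  'redo' -> no (count: 1)
  'run' -> no (count: 1)
Total with prefix 'pre': 1

1


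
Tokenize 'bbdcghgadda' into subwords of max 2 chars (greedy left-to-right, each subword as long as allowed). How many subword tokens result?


'bbdcghgadda' has 11 characters.
Chunking with max size 2:
  Chunk 1: 'bb' (positions 0-1)
  Chunk 2: 'dc' (positions 2-3)
  Chunk 3: 'gh' (positions 4-5)
  Chunk 4: 'ga' (positions 6-7)
  Chunk 5: 'dd' (positions 8-9)
  Chunk 6: 'a' (positions 10-10)
Total chunks: ceil(11 / 2) = 6

6


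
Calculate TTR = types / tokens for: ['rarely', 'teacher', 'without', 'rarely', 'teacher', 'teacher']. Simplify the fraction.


Tokens: 6
Unique types: ('rarely', 'teacher', 'without') = 3
TTR = 3/6
Simplify: divide both by 3 -> 1/2
TTR = 1/2

1/2


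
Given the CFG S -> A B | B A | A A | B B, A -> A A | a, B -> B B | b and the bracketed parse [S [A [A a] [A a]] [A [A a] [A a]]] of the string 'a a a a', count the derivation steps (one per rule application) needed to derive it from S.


Every bracketed nonterminal node [X ...] in the tree is produced by exactly one rule application.
Reading the tree off as a leftmost derivation:
  Step 1: S  =>  A A   (applied S -> A A)
  Step 2: A A  =>  A A A   (applied A -> A A)
  Step 3: A A A  =>  a A A   (applied A -> a)
  Step 4: a A A  =>  a a A   (applied A -> a)
  Step 5: a a A  =>  a a A A   (applied A -> A A)
  Step 6: a a A A  =>  a a a A   (applied A -> a)
  Step 7: a a a A  =>  a a a a   (applied A -> a)
Final yield: a a a a
Total rewrite steps: 7

7


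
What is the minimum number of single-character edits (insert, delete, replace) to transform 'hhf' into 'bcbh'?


Building DP table for s1='hhf' (len 3) and s2='bcbh' (len 4):
       b  c  b  h
    0  1  2  3  4
  h 1  1  2  3  3
  h 2  2  2  3  3
  f 3  3  3  3  4
Edit distance = dp[3][4] = 4

4


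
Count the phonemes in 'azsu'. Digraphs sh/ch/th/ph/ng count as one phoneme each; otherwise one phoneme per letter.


Parsing 'azsu' greedily, digraphs first:
  'a' -> vowel phoneme (phonemes so far: 1)
  'z' -> consonant phoneme (phonemes so far: 2)
  's' -> consonant phoneme (phonemes so far: 3)
  'u' -> vowel phoneme (phonemes so far: 4)
Total phonemes: 4

4


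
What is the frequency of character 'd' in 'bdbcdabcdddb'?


Scanning 'bdbcdabcdddb' for 'd':
  Position 1: 'd' -> MATCH (count: 1)
  Position 4: 'd' -> MATCH (count: 2)
  Position 8: 'd' -> MATCH (count: 3)
  Position 9: 'd' -> MATCH (count: 4)
  Position 10: 'd' -> MATCH (count: 5)
Total occurrences of 'd': 5

5


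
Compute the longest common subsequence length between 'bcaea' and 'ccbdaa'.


DP table for LCS of 'bcaea' and 'ccbdaa':
       c  c  b  d  a  a
    0  0  0  0  0  0  0
  b 0  0  0  1  1  1  1
  c 0  1  1  1  1  1  1
  a 0  1  1  1  1  2  2
  e 0  1  1  1  1  2  2
  a 0  1  1  1  1  2  3
LCS: 'baa'
LCS length = 3

3


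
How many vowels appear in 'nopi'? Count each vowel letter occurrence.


Scanning each character of 'nopi':
  Position 1: 'n' -> consonant (running count: 0)
  Position 2: 'o' -> vowel (running count: 1)
  Position 3: 'p' -> consonant (running count: 1)
  Position 4: 'i' -> vowel (running count: 2)
Total vowels: 2

2


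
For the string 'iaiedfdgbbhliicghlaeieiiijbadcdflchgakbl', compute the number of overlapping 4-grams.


String 'iaiedfdgbbhliicghlaeieiiijbadcdflchgakbl' has length L = 40.
Number of overlapping n-grams = L - n + 1
Substituting: 40 - 4 + 1 = 37

37


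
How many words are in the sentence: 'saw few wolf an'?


Counting words by splitting on spaces:
  Word 1: 'saw'
  Word 2: 'few'
  Word 3: 'wolf'
  Word 4: 'an'
Total words: 4

4


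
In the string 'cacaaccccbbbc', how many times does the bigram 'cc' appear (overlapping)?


Scanning 'cacaaccccbbbc' for bigram 'cc':
  Position 0: 'ca' -> no
  Position 1: 'ac' -> no
  Position 2: 'ca' -> no
  Position 3: 'aa' -> no
  Position 4: 'ac' -> no
  Position 5: 'cc' -> MATCH
  Position 6: 'cc' -> MATCH
  Position 7: 'cc' -> MATCH
  Position 8: 'cb' -> no
  Position 9: 'bb' -> no
  Position 10: 'bb' -> no
  Position 11: 'bc' -> no
Total matches: 3

3


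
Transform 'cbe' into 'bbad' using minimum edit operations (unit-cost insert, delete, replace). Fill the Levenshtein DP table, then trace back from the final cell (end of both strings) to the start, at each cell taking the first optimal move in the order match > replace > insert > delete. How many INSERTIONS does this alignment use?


Edit distance = 3. Backtracking from cell (3, 4) with preference match > replace > insert > delete,
then listing the resulting alignment 'cbe' -> 'bbad' left to right:
  Step 1: replace c->b
  Step 2: keep 'b'
  Step 3: insert 'a' [insertion #1]
  Step 4: replace e->d
Total insertions: 1

1


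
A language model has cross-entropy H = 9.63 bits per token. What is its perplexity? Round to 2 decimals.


Perplexity formula: PP = 2^H
H = 9.63
PP = 2^9.63
Decompose: 2^9.63 = 2^9 * 2^0.63
2^9 = 512, 2^0.63 ~ 1.5475650
PP ~ 512 * 1.5475650 = 792.3532800
Rounded to 2 decimals: 792.35

792.35


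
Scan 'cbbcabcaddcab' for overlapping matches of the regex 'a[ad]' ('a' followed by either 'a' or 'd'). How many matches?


Pattern: a[ad] means 'a' followed by either 'a' or 'd'.
Scanning 'cbbcabcaddcab' position-by-position:
  Pos 0: window 'cb' -> no
  Pos 1: window 'bb' -> no
  Pos 2: window 'bc' -> no
  Pos 3: window 'ca' -> no
  Pos 4: window 'ab' -> no
  Pos 5: window 'bc' -> no
  Pos 6: window 'ca' -> no
  Pos 7: window 'ad' -> MATCH
  Pos 8: window 'dd' -> no
  Pos 9: window 'dc' -> no
  Pos 10: window 'ca' -> no
  Pos 11: window 'ab' -> no
  Pos 12: window 'b' -> no
Total matches: 1

1
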